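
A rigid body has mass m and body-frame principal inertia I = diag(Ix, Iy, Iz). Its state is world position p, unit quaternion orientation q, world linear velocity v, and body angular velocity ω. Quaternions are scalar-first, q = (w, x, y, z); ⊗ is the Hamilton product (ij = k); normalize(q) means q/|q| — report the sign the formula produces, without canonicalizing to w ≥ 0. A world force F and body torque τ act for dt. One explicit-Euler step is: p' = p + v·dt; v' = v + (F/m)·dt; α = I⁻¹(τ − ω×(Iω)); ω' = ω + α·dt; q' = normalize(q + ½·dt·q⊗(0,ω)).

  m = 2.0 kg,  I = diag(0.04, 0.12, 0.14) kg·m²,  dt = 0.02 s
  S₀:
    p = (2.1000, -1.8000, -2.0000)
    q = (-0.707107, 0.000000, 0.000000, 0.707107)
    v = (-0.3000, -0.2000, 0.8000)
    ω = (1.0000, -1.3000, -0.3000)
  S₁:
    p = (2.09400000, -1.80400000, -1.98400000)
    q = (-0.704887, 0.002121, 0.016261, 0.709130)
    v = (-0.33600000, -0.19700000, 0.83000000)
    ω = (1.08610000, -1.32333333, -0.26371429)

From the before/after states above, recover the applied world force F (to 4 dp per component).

v₁ − v₀ = (-0.03600000, 0.00300000, 0.03000000)
F = m·Δv/dt = (-3.6000, 0.3000, 3.0000)

F = (-3.6000, 0.3000, 3.0000)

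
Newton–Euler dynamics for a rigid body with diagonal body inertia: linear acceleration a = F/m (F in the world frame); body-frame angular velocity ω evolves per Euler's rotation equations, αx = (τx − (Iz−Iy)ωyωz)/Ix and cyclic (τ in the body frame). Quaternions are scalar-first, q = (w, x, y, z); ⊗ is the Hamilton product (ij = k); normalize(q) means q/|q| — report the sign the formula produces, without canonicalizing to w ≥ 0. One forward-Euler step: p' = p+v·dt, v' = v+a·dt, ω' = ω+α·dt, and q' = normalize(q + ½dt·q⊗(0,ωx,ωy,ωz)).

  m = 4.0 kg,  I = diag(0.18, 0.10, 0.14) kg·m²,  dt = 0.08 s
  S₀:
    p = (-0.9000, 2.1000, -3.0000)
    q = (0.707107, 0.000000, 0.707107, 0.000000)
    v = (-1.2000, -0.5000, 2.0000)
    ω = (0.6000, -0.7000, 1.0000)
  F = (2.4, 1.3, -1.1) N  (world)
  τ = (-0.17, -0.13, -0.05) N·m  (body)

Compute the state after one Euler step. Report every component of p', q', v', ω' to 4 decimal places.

a = (0.6000, 0.3250, -0.2750)
p + v·dt = (-0.9960, 2.0600, -2.8400)
v + (F/m)dt = (-1.1520, -0.4740, 1.9780)
ω×(Iω) gyroscopic = (-0.0280, 0.0240, 0.0336)
α = I⁻¹(τ − ω×Iω) = (-0.7889, -1.5400, -0.5971)
ω' = ω + α·dt = (0.5369, -0.8232, 0.9522)
2q̇ = q⊗(0,ω) = (0.4949749, 1.1313712, -0.4949749, 0.2828428)
q + ½dt·q⊗(0,ω), renormalized = (0.7258, 0.0452, 0.6863, 0.0113)

p' = (-0.9960, 2.0600, -2.8400)
q' = (0.7258, 0.0452, 0.6863, 0.0113)
v' = (-1.1520, -0.4740, 1.9780)
ω' = (0.5369, -0.8232, 0.9522)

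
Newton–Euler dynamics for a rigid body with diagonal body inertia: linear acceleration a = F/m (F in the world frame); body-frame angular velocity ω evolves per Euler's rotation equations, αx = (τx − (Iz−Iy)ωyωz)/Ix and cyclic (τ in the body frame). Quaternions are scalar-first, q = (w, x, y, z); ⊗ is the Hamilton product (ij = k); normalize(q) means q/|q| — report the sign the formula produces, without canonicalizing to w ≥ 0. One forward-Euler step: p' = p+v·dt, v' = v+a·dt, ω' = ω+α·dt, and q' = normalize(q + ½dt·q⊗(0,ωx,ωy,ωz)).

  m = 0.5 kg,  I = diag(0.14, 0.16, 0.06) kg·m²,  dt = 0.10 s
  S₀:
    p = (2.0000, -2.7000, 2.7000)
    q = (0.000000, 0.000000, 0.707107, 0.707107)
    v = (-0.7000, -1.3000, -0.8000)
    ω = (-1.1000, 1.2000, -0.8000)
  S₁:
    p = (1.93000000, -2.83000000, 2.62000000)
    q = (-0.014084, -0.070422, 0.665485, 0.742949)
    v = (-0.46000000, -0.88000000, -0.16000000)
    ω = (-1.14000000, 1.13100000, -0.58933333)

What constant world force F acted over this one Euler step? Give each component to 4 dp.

velocity change Δv = (0.24000000, 0.42000000, 0.64000000)
m·(v₁−v₀)/dt = (1.2000, 2.1000, 3.2000)

F = (1.2000, 2.1000, 3.2000)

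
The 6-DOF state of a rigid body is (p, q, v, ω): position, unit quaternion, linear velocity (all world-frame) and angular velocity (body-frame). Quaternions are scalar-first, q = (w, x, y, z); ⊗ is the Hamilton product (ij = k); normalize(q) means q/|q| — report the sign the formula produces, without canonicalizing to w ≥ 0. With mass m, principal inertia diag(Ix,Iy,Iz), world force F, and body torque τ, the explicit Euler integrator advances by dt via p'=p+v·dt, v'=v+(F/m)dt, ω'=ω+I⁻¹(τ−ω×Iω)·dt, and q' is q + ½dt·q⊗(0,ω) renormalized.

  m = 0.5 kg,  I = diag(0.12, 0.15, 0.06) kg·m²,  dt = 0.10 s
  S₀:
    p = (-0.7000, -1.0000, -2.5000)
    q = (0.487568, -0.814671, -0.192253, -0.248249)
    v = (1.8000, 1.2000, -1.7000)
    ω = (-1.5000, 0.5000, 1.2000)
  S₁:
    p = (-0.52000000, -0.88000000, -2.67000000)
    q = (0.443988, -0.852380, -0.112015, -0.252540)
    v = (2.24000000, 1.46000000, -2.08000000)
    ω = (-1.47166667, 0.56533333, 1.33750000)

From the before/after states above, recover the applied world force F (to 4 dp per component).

v₁ − v₀ = (0.44000000, 0.26000000, -0.38000000)
F = m·Δv/dt = (2.2000, 1.3000, -1.9000)

F = (2.2000, 1.3000, -1.9000)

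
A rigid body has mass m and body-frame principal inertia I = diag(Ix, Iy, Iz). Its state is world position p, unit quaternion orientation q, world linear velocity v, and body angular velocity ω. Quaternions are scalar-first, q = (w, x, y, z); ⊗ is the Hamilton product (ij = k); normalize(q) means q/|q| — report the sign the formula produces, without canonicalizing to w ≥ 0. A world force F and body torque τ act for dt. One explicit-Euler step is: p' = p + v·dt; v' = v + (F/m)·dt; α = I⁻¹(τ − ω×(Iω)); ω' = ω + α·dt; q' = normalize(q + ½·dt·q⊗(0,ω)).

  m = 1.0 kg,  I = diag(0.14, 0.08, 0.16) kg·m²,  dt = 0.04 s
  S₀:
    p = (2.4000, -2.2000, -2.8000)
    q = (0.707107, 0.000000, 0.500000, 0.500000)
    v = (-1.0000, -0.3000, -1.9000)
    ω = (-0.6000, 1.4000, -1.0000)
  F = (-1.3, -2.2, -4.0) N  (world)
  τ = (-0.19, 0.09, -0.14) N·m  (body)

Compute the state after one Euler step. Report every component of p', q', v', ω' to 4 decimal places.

p' = (2.3600, -2.2120, -2.8760)
q' = (0.7026, -0.0325, 0.5135, 0.4915)
v' = (-1.0520, -0.3880, -2.0600)
ω' = (-0.6223, 1.4510, -1.0476)

p + v·dt = (2.3600, -2.2120, -2.8760)
new velocity v' = (-1.0520, -0.3880, -2.0600)
ω×(Iω) gyroscopic = (-0.1120, -0.0120, 0.0504)
angular accel α = (-0.5571, 1.2750, -1.1900)
new body rate ω' = (-0.6223, 1.4510, -1.0476)
2q̇ = q⊗(0,ω) = (-0.2000000, -1.6242642, 0.6899498, -0.4071070)
updated quaternion q' = (0.7026, -0.0325, 0.5135, 0.4915)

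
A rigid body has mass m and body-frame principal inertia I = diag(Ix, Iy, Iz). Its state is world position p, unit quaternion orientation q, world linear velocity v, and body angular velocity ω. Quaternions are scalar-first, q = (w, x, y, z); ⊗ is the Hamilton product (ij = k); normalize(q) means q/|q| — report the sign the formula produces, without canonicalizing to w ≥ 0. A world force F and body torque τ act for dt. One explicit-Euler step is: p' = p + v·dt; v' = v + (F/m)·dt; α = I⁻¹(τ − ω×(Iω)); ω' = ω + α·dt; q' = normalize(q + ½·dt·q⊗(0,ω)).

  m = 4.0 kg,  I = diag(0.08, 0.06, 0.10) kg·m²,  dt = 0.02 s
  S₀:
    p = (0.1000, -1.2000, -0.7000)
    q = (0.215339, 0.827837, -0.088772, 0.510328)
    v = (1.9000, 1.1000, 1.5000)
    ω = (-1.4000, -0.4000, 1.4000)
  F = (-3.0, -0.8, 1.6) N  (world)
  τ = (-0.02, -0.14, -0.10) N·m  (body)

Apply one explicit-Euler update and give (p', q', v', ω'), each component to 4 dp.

gyro term ω×Iω = (-0.0224, 0.0392, -0.0112)
α = I⁻¹(τ − ω×Iω) = (0.0300, -2.9867, -0.8880)
ω' = ω + α·dt = (-1.3994, -0.4597, 1.3822)
2q̇ = q⊗(0,ω) = (0.4090038, -0.2216242, -1.9595666, -0.1539410)
q + ½dt·q⊗(0,ω), renormalized = (0.2194, 0.8255, -0.1083, 0.5087)
linear accel F/m = (-0.7500, -0.2000, 0.4000)
new position p' = (0.1380, -1.1780, -0.6700)
v' = v + a·dt = (1.8850, 1.0960, 1.5080)

p' = (0.1380, -1.1780, -0.6700)
q' = (0.2194, 0.8255, -0.1083, 0.5087)
v' = (1.8850, 1.0960, 1.5080)
ω' = (-1.3994, -0.4597, 1.3822)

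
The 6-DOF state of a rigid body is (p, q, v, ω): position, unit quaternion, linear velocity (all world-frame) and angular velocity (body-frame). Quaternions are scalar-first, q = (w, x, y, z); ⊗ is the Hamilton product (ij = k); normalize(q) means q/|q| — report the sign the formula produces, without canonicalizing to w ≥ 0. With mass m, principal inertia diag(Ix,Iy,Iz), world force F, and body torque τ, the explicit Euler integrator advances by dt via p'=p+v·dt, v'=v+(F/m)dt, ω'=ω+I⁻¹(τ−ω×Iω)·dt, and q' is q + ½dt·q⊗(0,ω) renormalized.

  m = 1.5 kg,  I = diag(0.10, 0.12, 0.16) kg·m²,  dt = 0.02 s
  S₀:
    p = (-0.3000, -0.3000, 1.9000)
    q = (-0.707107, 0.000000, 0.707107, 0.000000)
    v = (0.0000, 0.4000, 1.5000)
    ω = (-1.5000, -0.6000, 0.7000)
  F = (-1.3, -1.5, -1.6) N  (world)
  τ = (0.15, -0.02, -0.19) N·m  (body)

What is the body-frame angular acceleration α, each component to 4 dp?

α = (1.6680, -0.6917, -1.3000)

ω×(Iω) gyroscopic = (-0.0168, 0.0630, 0.0180)
angular accel α = (1.6680, -0.6917, -1.3000)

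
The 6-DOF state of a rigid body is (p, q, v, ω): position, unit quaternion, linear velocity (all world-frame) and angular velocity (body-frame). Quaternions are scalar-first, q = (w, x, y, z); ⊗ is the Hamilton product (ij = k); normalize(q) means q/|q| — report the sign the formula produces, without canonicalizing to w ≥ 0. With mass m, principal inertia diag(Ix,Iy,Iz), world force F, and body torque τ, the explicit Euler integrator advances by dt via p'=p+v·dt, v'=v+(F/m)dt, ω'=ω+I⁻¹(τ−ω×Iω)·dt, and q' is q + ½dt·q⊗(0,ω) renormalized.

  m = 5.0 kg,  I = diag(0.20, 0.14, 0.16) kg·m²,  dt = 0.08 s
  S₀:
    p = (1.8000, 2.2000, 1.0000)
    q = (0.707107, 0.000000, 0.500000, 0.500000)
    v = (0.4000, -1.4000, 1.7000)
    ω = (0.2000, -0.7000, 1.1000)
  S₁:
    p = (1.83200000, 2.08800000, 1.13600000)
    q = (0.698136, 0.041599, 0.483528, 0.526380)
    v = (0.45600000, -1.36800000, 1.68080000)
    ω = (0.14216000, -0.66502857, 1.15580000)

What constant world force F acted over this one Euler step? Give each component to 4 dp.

F = (3.5000, 2.0000, -1.2000)

v₁ − v₀ = (0.05600000, 0.03200000, -0.01920000)
applied force F = (3.5000, 2.0000, -1.2000)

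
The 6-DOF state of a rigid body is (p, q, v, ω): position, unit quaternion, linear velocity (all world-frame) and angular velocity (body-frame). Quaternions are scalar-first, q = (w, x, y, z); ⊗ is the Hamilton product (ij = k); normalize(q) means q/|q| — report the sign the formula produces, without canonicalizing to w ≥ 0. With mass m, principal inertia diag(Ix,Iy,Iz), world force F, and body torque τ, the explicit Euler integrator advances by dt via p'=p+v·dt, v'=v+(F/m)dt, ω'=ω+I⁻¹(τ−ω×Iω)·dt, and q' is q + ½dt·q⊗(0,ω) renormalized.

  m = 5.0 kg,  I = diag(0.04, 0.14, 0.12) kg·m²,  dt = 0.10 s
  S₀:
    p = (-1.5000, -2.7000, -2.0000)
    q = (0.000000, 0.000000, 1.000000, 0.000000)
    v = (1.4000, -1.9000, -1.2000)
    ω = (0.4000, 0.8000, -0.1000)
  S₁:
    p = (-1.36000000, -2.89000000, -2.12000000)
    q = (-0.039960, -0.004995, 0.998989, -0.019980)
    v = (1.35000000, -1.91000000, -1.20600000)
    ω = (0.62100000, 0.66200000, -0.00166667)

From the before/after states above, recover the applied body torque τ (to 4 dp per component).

τ = (0.0900, -0.1900, 0.1500)

Δω = ω₁−ω₀ = (0.22100000, -0.13800000, 0.09833333)
gyro term ω₀×Iω₀ = (0.0016, 0.0032, 0.0320)
τ = I·(Δω/dt) + ω₀×(Iω₀) = (0.0900, -0.1900, 0.1500)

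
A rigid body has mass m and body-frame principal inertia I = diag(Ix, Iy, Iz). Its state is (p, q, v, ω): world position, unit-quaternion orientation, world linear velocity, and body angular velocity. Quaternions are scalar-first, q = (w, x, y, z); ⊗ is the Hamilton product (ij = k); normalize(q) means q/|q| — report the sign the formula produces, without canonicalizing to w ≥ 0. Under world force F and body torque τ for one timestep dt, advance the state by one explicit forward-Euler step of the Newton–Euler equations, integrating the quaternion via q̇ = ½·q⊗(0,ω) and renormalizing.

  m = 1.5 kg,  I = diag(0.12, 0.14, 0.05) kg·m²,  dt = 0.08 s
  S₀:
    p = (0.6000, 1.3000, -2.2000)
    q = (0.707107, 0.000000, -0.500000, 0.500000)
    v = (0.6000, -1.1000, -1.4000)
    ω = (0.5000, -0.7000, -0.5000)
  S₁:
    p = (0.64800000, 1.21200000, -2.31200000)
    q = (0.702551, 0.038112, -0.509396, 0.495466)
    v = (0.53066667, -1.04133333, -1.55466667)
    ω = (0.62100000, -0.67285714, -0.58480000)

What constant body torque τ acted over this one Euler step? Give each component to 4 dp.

rate change Δω = (0.12100000, 0.02714286, -0.08480000)
precession coupling = (-0.0315, -0.0175, -0.0070)
τ = I·(Δω/dt) + ω₀×(Iω₀) = (0.1500, 0.0300, -0.0600)

τ = (0.1500, 0.0300, -0.0600)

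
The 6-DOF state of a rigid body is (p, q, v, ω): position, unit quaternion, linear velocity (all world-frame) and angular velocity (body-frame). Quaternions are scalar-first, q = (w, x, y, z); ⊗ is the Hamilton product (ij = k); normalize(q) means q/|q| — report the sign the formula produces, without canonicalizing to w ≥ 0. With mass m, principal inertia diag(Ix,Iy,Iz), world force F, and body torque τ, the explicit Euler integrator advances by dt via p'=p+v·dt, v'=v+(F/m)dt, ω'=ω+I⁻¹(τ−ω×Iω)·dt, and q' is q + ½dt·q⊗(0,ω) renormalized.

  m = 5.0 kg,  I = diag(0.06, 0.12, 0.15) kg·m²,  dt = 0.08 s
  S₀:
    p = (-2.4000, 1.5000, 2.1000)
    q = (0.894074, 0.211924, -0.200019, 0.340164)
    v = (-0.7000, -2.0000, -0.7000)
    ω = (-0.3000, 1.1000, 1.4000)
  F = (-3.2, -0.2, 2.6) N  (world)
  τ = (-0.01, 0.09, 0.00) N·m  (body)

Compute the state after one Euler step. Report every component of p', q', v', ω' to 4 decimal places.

angular accel α = (-0.9367, 0.4350, 0.1320)
ω + α·dt = (-0.3749, 1.1348, 1.4106)
Hamilton product q⊗(0,ω) = (-0.1926315, -0.9224292, 0.5847386, 1.4248143)
q + ½dt·q⊗(0,ω), renormalized = (0.8841, 0.1746, -0.1762, 0.3961)
p + v·dt = (-2.4560, 1.3400, 2.0440)
v' = v + a·dt = (-0.7512, -2.0032, -0.6584)

p' = (-2.4560, 1.3400, 2.0440)
q' = (0.8841, 0.1746, -0.1762, 0.3961)
v' = (-0.7512, -2.0032, -0.6584)
ω' = (-0.3749, 1.1348, 1.4106)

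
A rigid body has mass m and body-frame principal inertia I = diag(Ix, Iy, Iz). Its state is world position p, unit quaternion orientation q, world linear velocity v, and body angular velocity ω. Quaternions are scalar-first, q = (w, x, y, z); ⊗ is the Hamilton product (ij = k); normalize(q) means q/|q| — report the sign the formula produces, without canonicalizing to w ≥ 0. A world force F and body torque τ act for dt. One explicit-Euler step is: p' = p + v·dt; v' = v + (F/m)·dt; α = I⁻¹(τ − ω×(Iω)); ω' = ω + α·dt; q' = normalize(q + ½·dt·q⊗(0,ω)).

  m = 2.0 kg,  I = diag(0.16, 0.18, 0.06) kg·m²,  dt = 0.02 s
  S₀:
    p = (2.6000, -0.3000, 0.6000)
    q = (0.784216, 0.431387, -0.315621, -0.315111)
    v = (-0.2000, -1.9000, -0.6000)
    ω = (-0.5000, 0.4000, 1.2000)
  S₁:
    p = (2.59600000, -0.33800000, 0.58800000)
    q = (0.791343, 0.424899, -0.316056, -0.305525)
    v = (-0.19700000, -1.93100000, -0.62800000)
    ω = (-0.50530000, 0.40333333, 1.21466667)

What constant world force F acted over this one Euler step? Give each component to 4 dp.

F = (0.3000, -3.1000, -2.8000)

v₁ − v₀ = (0.00300000, -0.03100000, -0.02800000)
applied force F = (0.3000, -3.1000, -2.8000)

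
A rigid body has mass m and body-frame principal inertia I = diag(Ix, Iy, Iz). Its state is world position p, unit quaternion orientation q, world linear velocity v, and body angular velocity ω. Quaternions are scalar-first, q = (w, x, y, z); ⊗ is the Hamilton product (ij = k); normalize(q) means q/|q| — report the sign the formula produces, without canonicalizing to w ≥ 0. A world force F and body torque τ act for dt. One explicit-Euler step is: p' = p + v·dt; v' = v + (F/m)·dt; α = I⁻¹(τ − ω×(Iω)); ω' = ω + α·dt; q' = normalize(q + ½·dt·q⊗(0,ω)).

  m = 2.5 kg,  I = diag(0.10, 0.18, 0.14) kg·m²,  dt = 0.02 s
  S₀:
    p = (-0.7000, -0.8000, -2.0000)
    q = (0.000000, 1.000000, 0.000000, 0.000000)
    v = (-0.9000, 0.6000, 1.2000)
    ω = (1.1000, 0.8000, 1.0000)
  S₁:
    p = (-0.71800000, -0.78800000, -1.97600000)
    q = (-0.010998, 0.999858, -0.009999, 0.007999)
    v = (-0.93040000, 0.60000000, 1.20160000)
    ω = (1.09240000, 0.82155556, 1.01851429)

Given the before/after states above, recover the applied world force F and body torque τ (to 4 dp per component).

F = (-3.8000, 0.0000, 0.2000)
τ = (-0.0700, 0.1500, 0.2000)

ω₁ − ω₀ = (-0.00760000, 0.02155556, 0.01851429)
I·α + gyro = (-0.0700, 0.1500, 0.2000)
v₁ − v₀ = (-0.03040000, 0.00000000, 0.00160000)
applied force F = (-3.8000, 0.0000, 0.2000)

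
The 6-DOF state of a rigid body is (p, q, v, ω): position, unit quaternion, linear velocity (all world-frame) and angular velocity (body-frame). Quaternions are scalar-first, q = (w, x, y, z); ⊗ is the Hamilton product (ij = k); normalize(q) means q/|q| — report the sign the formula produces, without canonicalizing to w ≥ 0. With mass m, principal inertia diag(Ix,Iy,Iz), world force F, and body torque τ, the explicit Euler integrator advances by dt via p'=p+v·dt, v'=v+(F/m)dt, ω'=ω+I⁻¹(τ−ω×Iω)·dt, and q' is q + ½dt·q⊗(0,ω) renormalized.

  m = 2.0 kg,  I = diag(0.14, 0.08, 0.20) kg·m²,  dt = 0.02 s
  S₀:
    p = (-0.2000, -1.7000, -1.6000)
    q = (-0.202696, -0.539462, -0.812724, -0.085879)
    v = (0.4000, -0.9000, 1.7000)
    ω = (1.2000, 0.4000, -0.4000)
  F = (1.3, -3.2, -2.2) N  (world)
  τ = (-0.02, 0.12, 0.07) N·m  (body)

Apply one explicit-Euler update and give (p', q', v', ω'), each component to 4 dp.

p' = (-0.1920, -1.7180, -1.5660)
q' = (-0.1933, -0.5383, -0.8167, -0.0775)
v' = (0.4130, -0.9320, 1.6780)
ω' = (1.1999, 0.4228, -0.3901)

angular accel α = (-0.0057, 1.1400, 0.4940)
ω' = ω + α·dt = (1.1999, 0.4228, -0.3901)
Hamilton product q⊗(0,ω) = (0.9380924, 0.1162060, -0.3999180, 0.8405624)
q + ½dt·q⊗(0,ω), renormalized = (-0.1933, -0.5383, -0.8167, -0.0775)
linear accel F/m = (0.6500, -1.6000, -1.1000)
new position p' = (-0.1920, -1.7180, -1.5660)
v' = v + a·dt = (0.4130, -0.9320, 1.6780)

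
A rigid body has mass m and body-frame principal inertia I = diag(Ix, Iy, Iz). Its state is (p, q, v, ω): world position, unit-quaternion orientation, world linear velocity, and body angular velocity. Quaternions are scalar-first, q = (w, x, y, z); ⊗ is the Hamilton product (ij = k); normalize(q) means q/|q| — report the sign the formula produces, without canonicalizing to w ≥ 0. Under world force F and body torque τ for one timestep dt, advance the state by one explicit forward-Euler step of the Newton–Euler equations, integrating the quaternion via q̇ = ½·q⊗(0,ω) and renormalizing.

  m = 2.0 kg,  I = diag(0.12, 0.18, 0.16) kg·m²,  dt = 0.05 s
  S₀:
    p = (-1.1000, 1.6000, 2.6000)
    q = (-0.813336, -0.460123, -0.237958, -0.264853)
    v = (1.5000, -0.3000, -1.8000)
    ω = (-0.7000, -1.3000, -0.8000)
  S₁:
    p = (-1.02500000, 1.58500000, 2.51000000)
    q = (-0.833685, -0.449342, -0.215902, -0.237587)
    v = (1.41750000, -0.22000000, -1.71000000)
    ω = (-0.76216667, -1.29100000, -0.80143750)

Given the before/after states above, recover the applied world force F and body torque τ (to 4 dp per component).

F = (-3.3000, 3.2000, 3.6000)
τ = (-0.1700, 0.0100, 0.0500)

Δv = v₁−v₀ = (-0.08250000, 0.08000000, 0.09000000)
applied force F = (-3.3000, 3.2000, 3.6000)
rate change Δω = (-0.06216667, 0.00900000, -0.00143750)
precession coupling = (-0.0208, -0.0224, 0.0546)
I·α + gyro = (-0.1700, 0.0100, 0.0500)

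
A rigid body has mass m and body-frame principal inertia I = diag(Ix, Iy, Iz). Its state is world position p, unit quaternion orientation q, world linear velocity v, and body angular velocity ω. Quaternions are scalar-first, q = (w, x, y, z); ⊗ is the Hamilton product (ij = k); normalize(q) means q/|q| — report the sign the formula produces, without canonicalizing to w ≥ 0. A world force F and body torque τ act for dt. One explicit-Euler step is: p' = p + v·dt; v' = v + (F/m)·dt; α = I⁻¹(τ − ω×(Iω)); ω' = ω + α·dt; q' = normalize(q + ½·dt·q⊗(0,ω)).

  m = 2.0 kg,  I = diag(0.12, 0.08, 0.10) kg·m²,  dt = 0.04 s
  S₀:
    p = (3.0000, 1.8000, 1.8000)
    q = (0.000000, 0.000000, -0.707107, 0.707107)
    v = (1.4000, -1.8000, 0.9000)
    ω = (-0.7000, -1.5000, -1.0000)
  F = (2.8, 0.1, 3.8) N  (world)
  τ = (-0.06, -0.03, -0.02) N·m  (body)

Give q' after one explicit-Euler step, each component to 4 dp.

q' = (-0.0071, 0.0353, -0.7165, 0.6967)

2q̇ = q⊗(0,ω) = (-0.3535535, 1.7677675, -0.4949749, -0.4949749)
updated quaternion q' = (-0.0071, 0.0353, -0.7165, 0.6967)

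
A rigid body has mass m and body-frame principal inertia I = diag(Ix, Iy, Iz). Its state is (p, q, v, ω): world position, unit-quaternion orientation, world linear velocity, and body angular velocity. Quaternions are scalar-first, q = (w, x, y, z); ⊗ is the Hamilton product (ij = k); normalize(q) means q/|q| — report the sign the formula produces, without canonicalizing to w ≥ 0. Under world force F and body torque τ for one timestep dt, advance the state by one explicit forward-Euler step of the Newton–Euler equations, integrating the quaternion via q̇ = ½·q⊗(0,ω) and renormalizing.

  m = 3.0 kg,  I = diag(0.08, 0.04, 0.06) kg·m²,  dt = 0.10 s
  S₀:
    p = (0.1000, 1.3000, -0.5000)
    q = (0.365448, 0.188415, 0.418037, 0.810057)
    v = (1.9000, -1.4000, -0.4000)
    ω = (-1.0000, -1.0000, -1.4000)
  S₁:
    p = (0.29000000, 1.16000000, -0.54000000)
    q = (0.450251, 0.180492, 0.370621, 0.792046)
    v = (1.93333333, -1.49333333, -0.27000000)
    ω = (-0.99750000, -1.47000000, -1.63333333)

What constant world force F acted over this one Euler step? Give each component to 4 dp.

velocity change Δv = (0.03333333, -0.09333333, 0.13000000)
F = m·Δv/dt = (1.0000, -2.8000, 3.9000)

F = (1.0000, -2.8000, 3.9000)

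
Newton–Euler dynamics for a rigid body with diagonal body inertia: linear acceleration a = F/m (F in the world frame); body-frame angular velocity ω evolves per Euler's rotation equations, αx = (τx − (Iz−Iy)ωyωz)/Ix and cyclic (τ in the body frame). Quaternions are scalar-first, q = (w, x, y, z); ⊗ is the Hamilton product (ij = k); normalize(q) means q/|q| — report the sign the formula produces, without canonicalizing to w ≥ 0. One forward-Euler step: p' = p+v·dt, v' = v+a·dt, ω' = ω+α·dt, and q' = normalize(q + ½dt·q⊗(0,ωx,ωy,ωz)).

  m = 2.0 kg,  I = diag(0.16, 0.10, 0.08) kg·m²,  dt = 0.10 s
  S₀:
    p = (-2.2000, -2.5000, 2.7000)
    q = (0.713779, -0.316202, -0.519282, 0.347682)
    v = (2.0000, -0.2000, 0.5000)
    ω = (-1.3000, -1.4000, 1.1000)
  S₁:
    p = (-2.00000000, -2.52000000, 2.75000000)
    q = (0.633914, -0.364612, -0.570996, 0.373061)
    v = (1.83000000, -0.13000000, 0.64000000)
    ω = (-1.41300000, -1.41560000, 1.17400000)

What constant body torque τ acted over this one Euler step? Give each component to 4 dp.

rate change Δω = (-0.11300000, -0.01560000, 0.07400000)
gyro term ω₀×Iω₀ = (0.0308, -0.1144, -0.1092)
applied torque τ = (-0.1500, -0.1300, -0.0500)

τ = (-0.1500, -0.1300, -0.0500)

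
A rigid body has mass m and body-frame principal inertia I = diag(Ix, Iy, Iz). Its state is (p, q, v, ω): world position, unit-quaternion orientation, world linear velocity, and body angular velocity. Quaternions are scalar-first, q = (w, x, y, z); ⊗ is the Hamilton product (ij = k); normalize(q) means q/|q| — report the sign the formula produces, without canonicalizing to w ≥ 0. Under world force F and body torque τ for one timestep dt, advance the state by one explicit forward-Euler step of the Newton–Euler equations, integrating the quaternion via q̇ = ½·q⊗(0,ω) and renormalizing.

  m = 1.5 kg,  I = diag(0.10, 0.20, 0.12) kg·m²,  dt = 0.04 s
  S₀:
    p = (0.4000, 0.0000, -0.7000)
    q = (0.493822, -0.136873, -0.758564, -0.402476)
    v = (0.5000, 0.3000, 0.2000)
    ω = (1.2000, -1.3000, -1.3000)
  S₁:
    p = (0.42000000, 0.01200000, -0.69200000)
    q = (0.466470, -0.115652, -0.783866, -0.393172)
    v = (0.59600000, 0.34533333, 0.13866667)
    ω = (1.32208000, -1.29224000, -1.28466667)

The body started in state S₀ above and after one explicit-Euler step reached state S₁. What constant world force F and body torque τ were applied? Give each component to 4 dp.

v₁ − v₀ = (0.09600000, 0.04533333, -0.06133333)
F = m·Δv/dt = (3.6000, 1.7000, -2.3000)
ω₁ − ω₀ = (0.12208000, 0.00776000, 0.01533333)
gyro term ω₀×Iω₀ = (-0.1352, 0.0312, -0.1560)
τ = I·(Δω/dt) + ω₀×(Iω₀) = (0.1700, 0.0700, -0.1100)

F = (3.6000, 1.7000, -2.3000)
τ = (0.1700, 0.0700, -0.1100)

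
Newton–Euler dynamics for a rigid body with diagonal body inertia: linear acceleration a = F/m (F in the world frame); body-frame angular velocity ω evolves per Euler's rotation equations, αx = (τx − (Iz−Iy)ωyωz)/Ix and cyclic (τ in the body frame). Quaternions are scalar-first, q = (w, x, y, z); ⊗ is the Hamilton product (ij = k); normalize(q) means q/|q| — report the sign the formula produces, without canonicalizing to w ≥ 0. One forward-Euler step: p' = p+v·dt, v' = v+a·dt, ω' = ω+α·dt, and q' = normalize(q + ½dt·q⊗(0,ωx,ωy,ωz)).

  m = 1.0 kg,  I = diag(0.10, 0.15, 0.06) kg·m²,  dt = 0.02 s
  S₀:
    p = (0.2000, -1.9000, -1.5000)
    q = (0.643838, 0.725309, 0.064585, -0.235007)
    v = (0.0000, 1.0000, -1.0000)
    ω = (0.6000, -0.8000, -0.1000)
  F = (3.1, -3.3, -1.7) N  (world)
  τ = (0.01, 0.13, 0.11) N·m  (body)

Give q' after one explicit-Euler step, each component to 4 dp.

q⊗(0,ω) = (-0.4070181, 0.1918387, -0.5835437, -0.6833820)
q + ½dt·q⊗(0,ω), renormalized = (0.6397, 0.7272, 0.0587, -0.2418)

q' = (0.6397, 0.7272, 0.0587, -0.2418)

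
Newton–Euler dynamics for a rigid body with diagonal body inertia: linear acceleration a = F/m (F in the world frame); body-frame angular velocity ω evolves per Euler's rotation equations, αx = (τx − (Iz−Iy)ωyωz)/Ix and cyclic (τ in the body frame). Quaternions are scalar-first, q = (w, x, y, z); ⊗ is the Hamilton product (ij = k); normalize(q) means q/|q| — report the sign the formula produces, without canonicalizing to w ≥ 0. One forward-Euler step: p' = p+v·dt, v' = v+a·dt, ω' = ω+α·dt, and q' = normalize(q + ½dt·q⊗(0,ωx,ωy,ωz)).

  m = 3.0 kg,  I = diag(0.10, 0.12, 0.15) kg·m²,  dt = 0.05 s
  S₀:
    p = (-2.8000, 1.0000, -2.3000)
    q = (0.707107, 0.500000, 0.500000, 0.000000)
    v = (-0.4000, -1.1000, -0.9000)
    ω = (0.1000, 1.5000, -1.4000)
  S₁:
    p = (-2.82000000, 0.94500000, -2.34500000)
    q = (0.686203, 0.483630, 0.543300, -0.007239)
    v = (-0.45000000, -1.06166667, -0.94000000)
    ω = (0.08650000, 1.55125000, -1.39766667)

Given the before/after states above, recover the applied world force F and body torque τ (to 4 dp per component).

ω₁ − ω₀ = (-0.01350000, 0.05125000, 0.00233333)
I·α + gyro = (-0.0900, 0.1300, 0.0100)
Δv = v₁−v₀ = (-0.05000000, 0.03833333, -0.04000000)
F = m·Δv/dt = (-3.0000, 2.3000, -2.4000)

F = (-3.0000, 2.3000, -2.4000)
τ = (-0.0900, 0.1300, 0.0100)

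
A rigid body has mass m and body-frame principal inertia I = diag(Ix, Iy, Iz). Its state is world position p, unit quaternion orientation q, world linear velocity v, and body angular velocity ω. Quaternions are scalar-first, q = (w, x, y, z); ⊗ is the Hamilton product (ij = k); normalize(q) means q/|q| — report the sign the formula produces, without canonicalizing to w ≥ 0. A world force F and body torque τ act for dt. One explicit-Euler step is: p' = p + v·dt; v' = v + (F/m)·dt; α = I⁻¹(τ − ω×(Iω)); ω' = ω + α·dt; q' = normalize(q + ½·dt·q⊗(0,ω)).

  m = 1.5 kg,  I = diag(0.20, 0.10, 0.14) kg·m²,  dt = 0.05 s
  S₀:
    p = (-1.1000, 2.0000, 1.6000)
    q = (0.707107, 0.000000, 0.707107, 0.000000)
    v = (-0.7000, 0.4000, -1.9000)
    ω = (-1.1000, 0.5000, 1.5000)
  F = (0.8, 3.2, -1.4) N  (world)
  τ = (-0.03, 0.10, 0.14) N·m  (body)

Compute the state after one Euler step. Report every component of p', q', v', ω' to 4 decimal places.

a = F/m = (0.5333, 2.1333, -0.9333)
p' = p + v·dt = (-1.1350, 2.0200, 1.5050)
v + (F/m)dt = (-0.6733, 0.5067, -1.9467)
gyro term ω×Iω = (0.0300, -0.0990, 0.0550)
α = I⁻¹(τ − ω×Iω) = (-0.3000, 1.9900, 0.6071)
ω' = ω + α·dt = (-1.1150, 0.5995, 1.5304)
2q̇ = q⊗(0,ω) = (-0.3535535, 0.2828428, 0.3535535, 1.8384782)
q' = normalize(q + ½dt·q⊗(0,ω)) = (0.6975, 0.0071, 0.7151, 0.0459)

p' = (-1.1350, 2.0200, 1.5050)
q' = (0.6975, 0.0071, 0.7151, 0.0459)
v' = (-0.6733, 0.5067, -1.9467)
ω' = (-1.1150, 0.5995, 1.5304)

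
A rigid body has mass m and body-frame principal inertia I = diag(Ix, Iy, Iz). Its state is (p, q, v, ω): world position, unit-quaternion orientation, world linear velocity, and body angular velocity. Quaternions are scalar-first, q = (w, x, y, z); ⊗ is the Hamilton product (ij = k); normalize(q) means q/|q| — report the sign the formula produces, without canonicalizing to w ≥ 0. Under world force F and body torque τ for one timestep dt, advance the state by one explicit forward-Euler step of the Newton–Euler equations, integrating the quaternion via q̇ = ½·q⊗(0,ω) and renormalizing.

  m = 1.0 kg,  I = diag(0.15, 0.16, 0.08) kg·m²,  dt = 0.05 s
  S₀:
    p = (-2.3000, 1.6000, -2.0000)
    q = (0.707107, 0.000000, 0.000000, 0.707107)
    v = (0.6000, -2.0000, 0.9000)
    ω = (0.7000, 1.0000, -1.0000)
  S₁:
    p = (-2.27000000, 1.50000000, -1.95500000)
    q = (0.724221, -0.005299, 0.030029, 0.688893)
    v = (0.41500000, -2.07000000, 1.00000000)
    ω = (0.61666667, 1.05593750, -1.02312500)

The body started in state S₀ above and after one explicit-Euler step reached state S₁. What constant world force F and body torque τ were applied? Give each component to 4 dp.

F = (-3.7000, -1.4000, 2.0000)
τ = (-0.1700, 0.1300, -0.0300)

Δω = ω₁−ω₀ = (-0.08333333, 0.05593750, -0.02312500)
gyro term ω₀×Iω₀ = (0.0800, -0.0490, 0.0070)
τ = I·(Δω/dt) + ω₀×(Iω₀) = (-0.1700, 0.1300, -0.0300)
velocity change Δv = (-0.18500000, -0.07000000, 0.10000000)
applied force F = (-3.7000, -1.4000, 2.0000)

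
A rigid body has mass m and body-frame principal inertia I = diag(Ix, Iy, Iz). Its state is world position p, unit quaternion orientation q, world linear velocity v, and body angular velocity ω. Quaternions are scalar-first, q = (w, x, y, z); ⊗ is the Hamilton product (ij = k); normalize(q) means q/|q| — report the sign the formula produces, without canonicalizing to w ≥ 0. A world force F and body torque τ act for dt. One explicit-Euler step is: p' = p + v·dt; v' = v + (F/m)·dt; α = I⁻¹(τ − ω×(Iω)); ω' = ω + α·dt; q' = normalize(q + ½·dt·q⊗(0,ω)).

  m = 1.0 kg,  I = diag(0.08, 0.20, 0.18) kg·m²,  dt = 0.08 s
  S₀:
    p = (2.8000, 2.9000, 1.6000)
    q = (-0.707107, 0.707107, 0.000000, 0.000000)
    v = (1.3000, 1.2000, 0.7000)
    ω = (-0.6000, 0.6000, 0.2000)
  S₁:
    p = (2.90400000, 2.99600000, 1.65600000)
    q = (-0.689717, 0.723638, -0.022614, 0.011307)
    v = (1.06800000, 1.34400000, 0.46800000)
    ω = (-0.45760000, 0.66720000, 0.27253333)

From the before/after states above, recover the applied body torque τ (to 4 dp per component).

Δω = ω₁−ω₀ = (0.14240000, 0.06720000, 0.07253333)
applied torque τ = (0.1400, 0.1800, 0.1200)

τ = (0.1400, 0.1800, 0.1200)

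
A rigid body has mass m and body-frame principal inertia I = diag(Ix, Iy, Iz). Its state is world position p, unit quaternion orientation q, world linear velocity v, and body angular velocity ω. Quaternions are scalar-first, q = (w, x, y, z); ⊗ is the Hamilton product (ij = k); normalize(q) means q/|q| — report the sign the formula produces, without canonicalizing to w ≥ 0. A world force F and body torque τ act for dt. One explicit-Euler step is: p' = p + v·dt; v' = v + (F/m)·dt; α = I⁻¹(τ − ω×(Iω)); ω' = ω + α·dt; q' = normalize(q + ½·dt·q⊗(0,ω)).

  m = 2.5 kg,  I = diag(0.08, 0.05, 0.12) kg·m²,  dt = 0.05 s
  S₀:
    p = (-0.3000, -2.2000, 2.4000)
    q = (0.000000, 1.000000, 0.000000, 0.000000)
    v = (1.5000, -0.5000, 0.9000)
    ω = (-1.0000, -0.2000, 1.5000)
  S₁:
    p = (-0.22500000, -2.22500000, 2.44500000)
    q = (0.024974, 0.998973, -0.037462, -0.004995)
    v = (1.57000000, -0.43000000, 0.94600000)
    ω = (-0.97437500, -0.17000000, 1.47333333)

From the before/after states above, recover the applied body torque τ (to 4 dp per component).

Δω = ω₁−ω₀ = (0.02562500, 0.03000000, -0.02666667)
gyro term ω₀×Iω₀ = (-0.0210, 0.0600, -0.0060)
applied torque τ = (0.0200, 0.0900, -0.0700)

τ = (0.0200, 0.0900, -0.0700)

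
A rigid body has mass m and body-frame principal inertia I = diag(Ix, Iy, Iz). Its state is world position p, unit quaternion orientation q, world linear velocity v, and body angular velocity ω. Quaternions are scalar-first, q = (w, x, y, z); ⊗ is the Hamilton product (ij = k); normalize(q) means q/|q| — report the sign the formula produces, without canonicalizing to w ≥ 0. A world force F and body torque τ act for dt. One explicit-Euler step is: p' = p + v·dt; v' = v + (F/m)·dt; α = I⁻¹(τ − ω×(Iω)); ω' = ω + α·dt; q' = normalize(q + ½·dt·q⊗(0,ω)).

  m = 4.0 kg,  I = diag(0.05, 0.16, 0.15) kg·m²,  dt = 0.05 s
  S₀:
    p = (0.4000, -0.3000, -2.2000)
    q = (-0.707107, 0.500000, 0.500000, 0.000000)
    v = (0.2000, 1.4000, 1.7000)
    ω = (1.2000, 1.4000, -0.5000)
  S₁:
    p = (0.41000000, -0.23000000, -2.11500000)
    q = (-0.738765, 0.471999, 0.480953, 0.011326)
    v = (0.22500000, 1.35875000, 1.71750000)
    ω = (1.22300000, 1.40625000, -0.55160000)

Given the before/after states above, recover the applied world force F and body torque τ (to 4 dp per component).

rate change Δω = (0.02300000, 0.00625000, -0.05160000)
I·α + gyro = (0.0300, 0.0800, 0.0300)
v₁ − v₀ = (0.02500000, -0.04125000, 0.01750000)
F = m·Δv/dt = (2.0000, -3.3000, 1.4000)

F = (2.0000, -3.3000, 1.4000)
τ = (0.0300, 0.0800, 0.0300)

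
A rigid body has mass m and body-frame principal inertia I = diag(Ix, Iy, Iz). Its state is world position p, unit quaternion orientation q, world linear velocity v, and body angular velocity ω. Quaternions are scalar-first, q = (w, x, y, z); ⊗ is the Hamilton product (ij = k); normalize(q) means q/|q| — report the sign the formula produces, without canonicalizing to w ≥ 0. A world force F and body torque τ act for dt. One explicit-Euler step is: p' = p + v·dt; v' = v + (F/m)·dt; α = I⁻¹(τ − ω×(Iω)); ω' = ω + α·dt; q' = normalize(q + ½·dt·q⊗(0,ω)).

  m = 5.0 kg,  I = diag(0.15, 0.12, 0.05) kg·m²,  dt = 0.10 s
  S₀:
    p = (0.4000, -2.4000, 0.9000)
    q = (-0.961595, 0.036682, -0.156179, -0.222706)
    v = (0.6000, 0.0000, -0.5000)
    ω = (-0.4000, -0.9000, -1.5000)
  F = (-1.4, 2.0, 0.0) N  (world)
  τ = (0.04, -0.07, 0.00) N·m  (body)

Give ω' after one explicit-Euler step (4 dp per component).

ω' = (-0.3103, -1.0083, -1.4784)

(τ − ω×Iω)/I = (0.8967, -1.0833, 0.2160)
new body rate ω' = (-0.3103, -1.0083, -1.4784)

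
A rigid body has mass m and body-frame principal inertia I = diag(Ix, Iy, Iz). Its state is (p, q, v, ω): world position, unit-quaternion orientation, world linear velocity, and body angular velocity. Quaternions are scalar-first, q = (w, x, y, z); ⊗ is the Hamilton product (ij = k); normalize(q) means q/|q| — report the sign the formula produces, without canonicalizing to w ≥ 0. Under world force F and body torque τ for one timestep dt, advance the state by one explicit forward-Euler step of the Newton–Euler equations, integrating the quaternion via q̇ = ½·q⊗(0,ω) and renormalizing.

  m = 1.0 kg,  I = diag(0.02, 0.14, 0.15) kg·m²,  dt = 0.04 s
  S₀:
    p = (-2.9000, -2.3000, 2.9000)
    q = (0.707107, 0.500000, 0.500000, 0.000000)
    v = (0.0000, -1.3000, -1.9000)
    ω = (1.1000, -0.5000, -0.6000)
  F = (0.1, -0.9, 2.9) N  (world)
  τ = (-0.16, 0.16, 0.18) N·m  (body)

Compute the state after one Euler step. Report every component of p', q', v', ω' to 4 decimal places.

p' = (-2.9000, -2.3520, 2.8240)
q' = (0.7009, 0.5094, 0.4987, -0.0245)
v' = (0.0040, -1.3360, -1.7840)
ω' = (0.7740, -0.4788, -0.5344)

α = I⁻¹(τ − ω×Iω) = (-8.1500, 0.5300, 1.6400)
ω + α·dt = (0.7740, -0.4788, -0.5344)
2q̇ = q⊗(0,ω) = (-0.3000000, 0.4778177, -0.0535535, -1.2242642)
q + ½dt·q⊗(0,ω), renormalized = (0.7009, 0.5094, 0.4987, -0.0245)
p' = p + v·dt = (-2.9000, -2.3520, 2.8240)
v' = v + a·dt = (0.0040, -1.3360, -1.7840)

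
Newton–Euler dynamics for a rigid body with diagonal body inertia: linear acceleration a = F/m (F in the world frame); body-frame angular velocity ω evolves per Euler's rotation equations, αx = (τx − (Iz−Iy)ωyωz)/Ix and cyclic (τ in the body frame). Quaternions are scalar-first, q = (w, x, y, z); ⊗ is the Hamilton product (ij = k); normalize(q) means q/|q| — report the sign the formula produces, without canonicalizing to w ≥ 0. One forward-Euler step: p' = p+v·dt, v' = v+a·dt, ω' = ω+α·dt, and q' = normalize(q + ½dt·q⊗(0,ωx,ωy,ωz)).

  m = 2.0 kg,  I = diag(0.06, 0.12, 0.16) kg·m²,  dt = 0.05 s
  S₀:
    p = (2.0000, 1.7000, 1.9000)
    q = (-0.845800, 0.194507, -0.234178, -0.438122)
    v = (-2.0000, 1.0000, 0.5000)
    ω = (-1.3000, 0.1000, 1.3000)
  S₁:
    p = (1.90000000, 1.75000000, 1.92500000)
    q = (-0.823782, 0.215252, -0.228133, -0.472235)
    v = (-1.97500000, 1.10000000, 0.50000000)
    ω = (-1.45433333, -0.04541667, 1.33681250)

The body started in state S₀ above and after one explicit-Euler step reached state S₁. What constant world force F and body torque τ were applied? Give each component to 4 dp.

rate change Δω = (-0.15433333, -0.14541667, 0.03681250)
precession coupling = (0.0052, 0.1690, -0.0078)
I·α + gyro = (-0.1800, -0.1800, 0.1100)
Δv = v₁−v₀ = (0.02500000, 0.10000000, 0.00000000)
m·(v₁−v₀)/dt = (1.0000, 4.0000, 0.0000)

F = (1.0000, 4.0000, 0.0000)
τ = (-0.1800, -0.1800, 0.1100)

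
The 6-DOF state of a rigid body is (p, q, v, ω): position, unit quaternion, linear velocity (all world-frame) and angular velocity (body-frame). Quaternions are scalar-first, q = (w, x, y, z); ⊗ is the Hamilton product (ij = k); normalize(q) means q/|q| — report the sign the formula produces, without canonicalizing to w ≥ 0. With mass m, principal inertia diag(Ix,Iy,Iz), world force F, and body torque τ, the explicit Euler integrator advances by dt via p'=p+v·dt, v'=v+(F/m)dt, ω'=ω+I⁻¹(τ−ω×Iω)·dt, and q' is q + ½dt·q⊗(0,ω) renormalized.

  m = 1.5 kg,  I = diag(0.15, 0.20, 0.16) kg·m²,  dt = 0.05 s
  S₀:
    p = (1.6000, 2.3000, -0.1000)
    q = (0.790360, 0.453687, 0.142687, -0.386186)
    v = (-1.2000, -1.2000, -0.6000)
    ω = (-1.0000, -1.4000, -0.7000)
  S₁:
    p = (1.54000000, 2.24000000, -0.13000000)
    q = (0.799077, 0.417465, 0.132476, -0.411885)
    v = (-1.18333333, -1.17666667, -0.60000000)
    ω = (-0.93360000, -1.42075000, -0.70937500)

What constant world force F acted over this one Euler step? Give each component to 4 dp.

Δv = v₁−v₀ = (0.01666667, 0.02333333, 0.00000000)
applied force F = (0.5000, 0.7000, 0.0000)

F = (0.5000, 0.7000, 0.0000)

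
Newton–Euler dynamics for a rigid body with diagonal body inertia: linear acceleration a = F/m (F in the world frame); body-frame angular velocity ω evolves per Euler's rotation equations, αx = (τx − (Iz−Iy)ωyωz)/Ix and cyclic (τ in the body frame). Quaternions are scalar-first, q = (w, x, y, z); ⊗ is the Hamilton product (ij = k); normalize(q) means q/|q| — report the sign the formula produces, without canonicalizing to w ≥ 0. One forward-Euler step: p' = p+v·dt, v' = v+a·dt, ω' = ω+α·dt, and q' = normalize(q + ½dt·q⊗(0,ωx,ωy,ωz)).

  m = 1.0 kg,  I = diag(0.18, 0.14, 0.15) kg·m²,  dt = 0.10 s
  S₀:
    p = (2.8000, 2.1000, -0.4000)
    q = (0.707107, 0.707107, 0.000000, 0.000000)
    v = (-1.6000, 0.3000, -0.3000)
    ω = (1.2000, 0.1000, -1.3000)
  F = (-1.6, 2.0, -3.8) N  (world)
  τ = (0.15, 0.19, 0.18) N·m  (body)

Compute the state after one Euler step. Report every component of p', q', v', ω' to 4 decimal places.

p' = (2.6400, 2.1300, -0.4300)
q' = (0.6621, 0.7466, 0.0493, -0.0423)
v' = (-1.7600, 0.5000, -0.6800)
ω' = (1.2841, 0.2691, -1.1768)

linear accel F/m = (-1.6000, 2.0000, -3.8000)
new position p' = (2.6400, 2.1300, -0.4300)
v + (F/m)dt = (-1.7600, 0.5000, -0.6800)
ω×(Iω) gyroscopic = (-0.0013, -0.0468, -0.0048)
(τ − ω×Iω)/I = (0.8406, 1.6914, 1.2320)
ω' = ω + α·dt = (1.2841, 0.2691, -1.1768)
Hamilton product q⊗(0,ω) = (-0.8485284, 0.8485284, 0.9899498, -0.8485284)
q' = normalize(q + ½dt·q⊗(0,ω)) = (0.6621, 0.7466, 0.0493, -0.0423)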